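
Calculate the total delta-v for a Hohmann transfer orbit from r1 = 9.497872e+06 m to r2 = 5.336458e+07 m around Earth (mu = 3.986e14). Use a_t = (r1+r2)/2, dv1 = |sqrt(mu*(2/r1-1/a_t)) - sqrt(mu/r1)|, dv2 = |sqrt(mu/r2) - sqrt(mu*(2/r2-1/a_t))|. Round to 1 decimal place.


Step 1: Transfer semi-major axis a_t = (9.497872e+06 + 5.336458e+07) / 2 = 3.143123e+07 m
Step 2: v1 (circular at r1) = sqrt(mu/r1) = 6478.22 m/s
Step 3: v_t1 = sqrt(mu*(2/r1 - 1/a_t)) = 8441.15 m/s
Step 4: dv1 = |8441.15 - 6478.22| = 1962.93 m/s
Step 5: v2 (circular at r2) = 2733.02 m/s, v_t2 = 1502.36 m/s
Step 6: dv2 = |2733.02 - 1502.36| = 1230.65 m/s
Step 7: Total delta-v = 1962.93 + 1230.65 = 3193.6 m/s

3193.6


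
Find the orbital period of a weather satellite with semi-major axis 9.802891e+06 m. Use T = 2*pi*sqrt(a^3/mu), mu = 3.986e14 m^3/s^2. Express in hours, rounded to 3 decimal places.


Step 1: a^3 / mu = 9.420252e+20 / 3.986e14 = 2.363335e+06
Step 2: sqrt(2.363335e+06) = 1537.3141 s
Step 3: T = 2*pi * 1537.3141 = 9659.23 s
Step 4: T in hours = 9659.23 / 3600 = 2.683 hours

2.683


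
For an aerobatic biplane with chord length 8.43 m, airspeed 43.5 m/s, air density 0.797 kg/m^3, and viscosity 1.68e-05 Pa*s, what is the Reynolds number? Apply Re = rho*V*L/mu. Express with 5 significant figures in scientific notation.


Step 1: Numerator = rho * V * L = 0.797 * 43.5 * 8.43 = 292.263885
Step 2: Re = 292.263885 / 1.68e-05
Step 3: Re = 1.7397e+07

1.7397e+07


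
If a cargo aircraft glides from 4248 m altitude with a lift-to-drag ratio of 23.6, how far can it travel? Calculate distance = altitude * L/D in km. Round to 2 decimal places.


Step 1: Glide distance = altitude * L/D = 4248 * 23.6 = 100252.8 m
Step 2: Convert to km: 100252.8 / 1000 = 100.25 km

100.25


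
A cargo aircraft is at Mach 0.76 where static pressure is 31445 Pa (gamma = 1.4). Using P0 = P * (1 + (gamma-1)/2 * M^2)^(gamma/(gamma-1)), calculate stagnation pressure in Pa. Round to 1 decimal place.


Step 1: (gamma-1)/2 * M^2 = 0.2 * 0.5776 = 0.11552
Step 2: 1 + 0.11552 = 1.11552
Step 3: Exponent gamma/(gamma-1) = 3.5
Step 4: P0 = 31445 * 1.11552^3.5 = 46102.3 Pa

46102.3


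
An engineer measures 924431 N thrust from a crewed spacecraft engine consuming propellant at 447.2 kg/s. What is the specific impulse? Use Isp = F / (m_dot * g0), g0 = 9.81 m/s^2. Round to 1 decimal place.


Step 1: m_dot * g0 = 447.2 * 9.81 = 4387.03
Step 2: Isp = 924431 / 4387.03 = 210.7 s

210.7


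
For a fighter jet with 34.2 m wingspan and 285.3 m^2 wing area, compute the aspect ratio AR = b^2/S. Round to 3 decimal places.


Step 1: b^2 = 34.2^2 = 1169.64
Step 2: AR = 1169.64 / 285.3 = 4.100

4.100


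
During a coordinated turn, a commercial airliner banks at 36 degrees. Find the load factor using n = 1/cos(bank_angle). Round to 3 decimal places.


Step 1: Convert 36 degrees to radians = 0.628319
Step 2: cos(36 deg) = 0.809017
Step 3: n = 1 / 0.809017 = 1.236

1.236


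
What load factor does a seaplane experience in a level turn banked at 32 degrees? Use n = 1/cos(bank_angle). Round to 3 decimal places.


Step 1: Convert 32 degrees to radians = 0.558505
Step 2: cos(32 deg) = 0.848048
Step 3: n = 1 / 0.848048 = 1.179

1.179


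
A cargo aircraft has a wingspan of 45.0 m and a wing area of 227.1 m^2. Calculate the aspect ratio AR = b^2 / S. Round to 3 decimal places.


Step 1: b^2 = 45.0^2 = 2025.0
Step 2: AR = 2025.0 / 227.1 = 8.917

8.917


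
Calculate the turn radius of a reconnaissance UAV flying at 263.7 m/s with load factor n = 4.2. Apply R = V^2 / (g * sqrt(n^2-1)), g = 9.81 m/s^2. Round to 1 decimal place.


Step 1: V^2 = 263.7^2 = 69537.69
Step 2: n^2 - 1 = 4.2^2 - 1 = 16.64
Step 3: sqrt(16.64) = 4.079216
Step 4: R = 69537.69 / (9.81 * 4.079216) = 1737.7 m

1737.7


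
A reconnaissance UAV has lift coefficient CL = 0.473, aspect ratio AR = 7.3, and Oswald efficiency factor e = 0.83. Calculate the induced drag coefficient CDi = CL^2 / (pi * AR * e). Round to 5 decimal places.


Step 1: CL^2 = 0.473^2 = 0.223729
Step 2: pi * AR * e = 3.14159 * 7.3 * 0.83 = 19.03491
Step 3: CDi = 0.223729 / 19.03491 = 0.01175

0.01175


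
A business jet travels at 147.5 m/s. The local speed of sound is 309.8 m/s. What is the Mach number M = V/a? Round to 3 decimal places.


Step 1: M = V / a = 147.5 / 309.8
Step 2: M = 0.476

0.476


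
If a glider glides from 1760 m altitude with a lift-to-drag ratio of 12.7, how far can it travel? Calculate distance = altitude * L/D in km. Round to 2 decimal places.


Step 1: Glide distance = altitude * L/D = 1760 * 12.7 = 22352.0 m
Step 2: Convert to km: 22352.0 / 1000 = 22.35 km

22.35


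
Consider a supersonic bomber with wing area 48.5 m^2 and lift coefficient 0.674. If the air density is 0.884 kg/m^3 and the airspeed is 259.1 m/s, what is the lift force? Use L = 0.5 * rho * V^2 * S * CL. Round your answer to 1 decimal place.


Step 1: Calculate dynamic pressure q = 0.5 * 0.884 * 259.1^2 = 0.5 * 0.884 * 67132.81 = 29672.702 Pa
Step 2: Multiply by wing area and lift coefficient: L = 29672.702 * 48.5 * 0.674
Step 3: L = 1439126.048 * 0.674 = 969971.0 N

969971.0


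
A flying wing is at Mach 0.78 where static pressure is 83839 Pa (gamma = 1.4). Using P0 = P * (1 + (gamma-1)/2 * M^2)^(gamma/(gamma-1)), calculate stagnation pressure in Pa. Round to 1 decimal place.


Step 1: (gamma-1)/2 * M^2 = 0.2 * 0.6084 = 0.12168
Step 2: 1 + 0.12168 = 1.12168
Step 3: Exponent gamma/(gamma-1) = 3.5
Step 4: P0 = 83839 * 1.12168^3.5 = 125310.5 Pa

125310.5


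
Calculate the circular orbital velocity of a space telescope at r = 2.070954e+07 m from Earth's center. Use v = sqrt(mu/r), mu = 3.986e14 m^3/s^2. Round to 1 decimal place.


Step 1: mu / r = 3.986e14 / 2.070954e+07 = 19247168.2133
Step 2: v = sqrt(19247168.2133) = 4387.2 m/s

4387.2


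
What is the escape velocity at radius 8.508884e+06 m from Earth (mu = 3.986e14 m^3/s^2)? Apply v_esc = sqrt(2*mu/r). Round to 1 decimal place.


Step 1: 2*mu/r = 2 * 3.986e14 / 8.508884e+06 = 93690312.3841
Step 2: v_esc = sqrt(93690312.3841) = 9679.4 m/s

9679.4


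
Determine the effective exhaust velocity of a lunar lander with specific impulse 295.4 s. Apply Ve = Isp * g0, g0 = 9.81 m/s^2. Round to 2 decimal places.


Step 1: Ve = Isp * g0 = 295.4 * 9.81
Step 2: Ve = 2897.87 m/s

2897.87


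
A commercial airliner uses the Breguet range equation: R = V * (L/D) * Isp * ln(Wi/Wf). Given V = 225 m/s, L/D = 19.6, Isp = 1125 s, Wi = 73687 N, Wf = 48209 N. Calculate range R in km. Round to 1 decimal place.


Step 1: Coefficient = V * (L/D) * Isp = 225 * 19.6 * 1125 = 4961250.0 m
Step 2: Wi/Wf = 73687 / 48209 = 1.528491
Step 3: ln(1.528491) = 0.424281
Step 4: R = 4961250.0 * 0.424281 = 2104962.5 m = 2105.0 km

2105.0


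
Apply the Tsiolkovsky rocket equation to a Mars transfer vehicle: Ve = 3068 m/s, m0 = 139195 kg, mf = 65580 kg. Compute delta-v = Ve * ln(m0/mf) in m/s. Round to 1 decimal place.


Step 1: Mass ratio m0/mf = 139195 / 65580 = 2.122522
Step 2: ln(2.122522) = 0.752605
Step 3: delta-v = 3068 * 0.752605 = 2309.0 m/s

2309.0


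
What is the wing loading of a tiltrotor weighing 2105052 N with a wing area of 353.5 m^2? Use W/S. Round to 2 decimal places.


Step 1: Wing loading = W / S = 2105052 / 353.5
Step 2: Wing loading = 5954.89 N/m^2

5954.89


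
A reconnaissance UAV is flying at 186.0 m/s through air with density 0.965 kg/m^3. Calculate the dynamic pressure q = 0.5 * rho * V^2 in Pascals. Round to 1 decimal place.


Step 1: V^2 = 186.0^2 = 34596.0
Step 2: q = 0.5 * 0.965 * 34596.0
Step 3: q = 16692.6 Pa

16692.6


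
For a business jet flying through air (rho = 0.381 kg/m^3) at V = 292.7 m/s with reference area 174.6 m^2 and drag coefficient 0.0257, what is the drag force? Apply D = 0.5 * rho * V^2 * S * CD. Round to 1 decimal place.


Step 1: Dynamic pressure q = 0.5 * 0.381 * 292.7^2 = 16320.7617 Pa
Step 2: Drag D = q * S * CD = 16320.7617 * 174.6 * 0.0257
Step 3: D = 73234.8 N

73234.8


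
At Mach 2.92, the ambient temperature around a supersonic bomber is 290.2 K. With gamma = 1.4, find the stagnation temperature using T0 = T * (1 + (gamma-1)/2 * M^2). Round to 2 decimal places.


Step 1: (gamma-1)/2 = 0.2
Step 2: M^2 = 8.5264
Step 3: 1 + 0.2 * 8.5264 = 2.70528
Step 4: T0 = 290.2 * 2.70528 = 785.07 K

785.07


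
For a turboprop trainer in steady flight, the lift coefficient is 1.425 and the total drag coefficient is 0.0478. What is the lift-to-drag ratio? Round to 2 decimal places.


Step 1: L/D = CL / CD = 1.425 / 0.0478
Step 2: L/D = 29.81

29.81


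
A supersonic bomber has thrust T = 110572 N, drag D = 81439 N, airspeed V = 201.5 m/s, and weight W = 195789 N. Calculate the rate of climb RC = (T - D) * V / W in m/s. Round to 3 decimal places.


Step 1: Excess thrust = T - D = 110572 - 81439 = 29133 N
Step 2: Excess power = 29133 * 201.5 = 5870299.5 W
Step 3: RC = 5870299.5 / 195789 = 29.983 m/s

29.983


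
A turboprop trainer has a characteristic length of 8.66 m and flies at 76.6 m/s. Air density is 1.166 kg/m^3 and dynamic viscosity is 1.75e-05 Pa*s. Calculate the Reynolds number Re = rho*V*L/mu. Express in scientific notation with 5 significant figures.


Step 1: Numerator = rho * V * L = 1.166 * 76.6 * 8.66 = 773.473096
Step 2: Re = 773.473096 / 1.75e-05
Step 3: Re = 4.4198e+07

4.4198e+07


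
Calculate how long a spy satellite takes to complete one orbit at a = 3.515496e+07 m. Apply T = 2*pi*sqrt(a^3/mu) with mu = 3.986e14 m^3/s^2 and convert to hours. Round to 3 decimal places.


Step 1: a^3 / mu = 4.344700e+22 / 3.986e14 = 1.089990e+08
Step 2: sqrt(1.089990e+08) = 10440.2588 s
Step 3: T = 2*pi * 10440.2588 = 65598.08 s
Step 4: T in hours = 65598.08 / 3600 = 18.222 hours

18.222


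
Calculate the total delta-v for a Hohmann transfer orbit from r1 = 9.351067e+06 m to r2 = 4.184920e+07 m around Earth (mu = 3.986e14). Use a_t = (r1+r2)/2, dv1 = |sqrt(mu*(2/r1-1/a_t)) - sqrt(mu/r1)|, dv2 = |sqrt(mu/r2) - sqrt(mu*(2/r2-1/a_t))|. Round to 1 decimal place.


Step 1: Transfer semi-major axis a_t = (9.351067e+06 + 4.184920e+07) / 2 = 2.560013e+07 m
Step 2: v1 (circular at r1) = sqrt(mu/r1) = 6528.87 m/s
Step 3: v_t1 = sqrt(mu*(2/r1 - 1/a_t)) = 8347.58 m/s
Step 4: dv1 = |8347.58 - 6528.87| = 1818.71 m/s
Step 5: v2 (circular at r2) = 3086.21 m/s, v_t2 = 1865.24 m/s
Step 6: dv2 = |3086.21 - 1865.24| = 1220.97 m/s
Step 7: Total delta-v = 1818.71 + 1220.97 = 3039.7 m/s

3039.7


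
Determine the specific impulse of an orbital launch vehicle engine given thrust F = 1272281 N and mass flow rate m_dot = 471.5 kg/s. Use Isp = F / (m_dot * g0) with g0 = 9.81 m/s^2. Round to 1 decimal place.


Step 1: m_dot * g0 = 471.5 * 9.81 = 4625.41
Step 2: Isp = 1272281 / 4625.41 = 275.1 s

275.1


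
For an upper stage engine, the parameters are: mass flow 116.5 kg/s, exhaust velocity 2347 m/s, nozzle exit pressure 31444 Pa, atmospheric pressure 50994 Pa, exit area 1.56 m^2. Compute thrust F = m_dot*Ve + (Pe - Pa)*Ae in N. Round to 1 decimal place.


Step 1: Momentum thrust = m_dot * Ve = 116.5 * 2347 = 273425.5 N
Step 2: Pressure thrust = (Pe - Pa) * Ae = (31444 - 50994) * 1.56 = -30498.00 N
Step 3: Total thrust F = 273425.5 + -30498.00 = 242927.5 N

242927.5


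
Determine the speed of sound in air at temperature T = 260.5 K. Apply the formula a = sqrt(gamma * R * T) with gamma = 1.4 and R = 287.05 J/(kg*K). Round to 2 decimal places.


Step 1: gamma * R * T = 1.4 * 287.05 * 260.5 = 104687.135
Step 2: a = sqrt(104687.135) = 323.55 m/s

323.55


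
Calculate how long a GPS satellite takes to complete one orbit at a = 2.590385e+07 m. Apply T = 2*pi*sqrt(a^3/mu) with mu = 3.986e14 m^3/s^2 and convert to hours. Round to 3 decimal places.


Step 1: a^3 / mu = 1.738173e+22 / 3.986e14 = 4.360694e+07
Step 2: sqrt(4.360694e+07) = 6603.5554 s
Step 3: T = 2*pi * 6603.5554 = 41491.36 s
Step 4: T in hours = 41491.36 / 3600 = 11.525 hours

11.525


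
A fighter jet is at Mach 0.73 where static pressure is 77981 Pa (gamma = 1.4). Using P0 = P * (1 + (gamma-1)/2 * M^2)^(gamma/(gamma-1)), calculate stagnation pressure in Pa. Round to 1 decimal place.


Step 1: (gamma-1)/2 * M^2 = 0.2 * 0.5329 = 0.10658
Step 2: 1 + 0.10658 = 1.10658
Step 3: Exponent gamma/(gamma-1) = 3.5
Step 4: P0 = 77981 * 1.10658^3.5 = 111154.9 Pa

111154.9


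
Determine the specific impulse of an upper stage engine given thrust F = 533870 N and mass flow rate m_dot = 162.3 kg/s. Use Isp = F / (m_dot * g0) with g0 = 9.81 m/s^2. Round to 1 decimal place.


Step 1: m_dot * g0 = 162.3 * 9.81 = 1592.16
Step 2: Isp = 533870 / 1592.16 = 335.3 s

335.3


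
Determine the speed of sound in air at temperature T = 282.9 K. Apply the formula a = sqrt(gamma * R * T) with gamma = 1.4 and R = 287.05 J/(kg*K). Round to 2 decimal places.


Step 1: gamma * R * T = 1.4 * 287.05 * 282.9 = 113689.023
Step 2: a = sqrt(113689.023) = 337.18 m/s

337.18


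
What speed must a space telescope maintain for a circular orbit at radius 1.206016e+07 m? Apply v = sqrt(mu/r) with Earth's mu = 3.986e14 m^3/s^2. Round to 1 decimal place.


Step 1: mu / r = 3.986e14 / 1.206016e+07 = 33050971.1314
Step 2: v = sqrt(33050971.1314) = 5749.0 m/s

5749.0


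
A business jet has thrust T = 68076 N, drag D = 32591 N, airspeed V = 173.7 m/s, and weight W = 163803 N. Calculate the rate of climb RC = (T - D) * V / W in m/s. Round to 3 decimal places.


Step 1: Excess thrust = T - D = 68076 - 32591 = 35485 N
Step 2: Excess power = 35485 * 173.7 = 6163744.5 W
Step 3: RC = 6163744.5 / 163803 = 37.629 m/s

37.629


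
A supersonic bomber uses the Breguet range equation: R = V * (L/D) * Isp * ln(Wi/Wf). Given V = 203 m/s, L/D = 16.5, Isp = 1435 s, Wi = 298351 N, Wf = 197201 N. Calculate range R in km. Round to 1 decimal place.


Step 1: Coefficient = V * (L/D) * Isp = 203 * 16.5 * 1435 = 4806532.5 m
Step 2: Wi/Wf = 298351 / 197201 = 1.512928
Step 3: ln(1.512928) = 0.414047
Step 4: R = 4806532.5 * 0.414047 = 1990131.0 m = 1990.1 km

1990.1


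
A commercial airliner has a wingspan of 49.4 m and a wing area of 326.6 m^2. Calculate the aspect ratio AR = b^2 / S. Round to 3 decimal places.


Step 1: b^2 = 49.4^2 = 2440.36
Step 2: AR = 2440.36 / 326.6 = 7.472

7.472


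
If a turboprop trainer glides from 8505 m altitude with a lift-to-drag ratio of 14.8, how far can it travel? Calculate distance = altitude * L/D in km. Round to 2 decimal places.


Step 1: Glide distance = altitude * L/D = 8505 * 14.8 = 125874.0 m
Step 2: Convert to km: 125874.0 / 1000 = 125.87 km

125.87


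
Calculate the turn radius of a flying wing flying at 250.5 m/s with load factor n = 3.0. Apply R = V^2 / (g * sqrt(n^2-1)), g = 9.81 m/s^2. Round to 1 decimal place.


Step 1: V^2 = 250.5^2 = 62750.25
Step 2: n^2 - 1 = 3.0^2 - 1 = 8.0
Step 3: sqrt(8.0) = 2.828427
Step 4: R = 62750.25 / (9.81 * 2.828427) = 2261.5 m

2261.5


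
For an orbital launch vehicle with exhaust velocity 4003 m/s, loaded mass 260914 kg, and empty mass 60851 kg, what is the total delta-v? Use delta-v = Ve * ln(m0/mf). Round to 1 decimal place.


Step 1: Mass ratio m0/mf = 260914 / 60851 = 4.287752
Step 2: ln(4.287752) = 1.455763
Step 3: delta-v = 4003 * 1.455763 = 5827.4 m/s

5827.4


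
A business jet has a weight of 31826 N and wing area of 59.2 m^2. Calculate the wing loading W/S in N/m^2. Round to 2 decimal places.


Step 1: Wing loading = W / S = 31826 / 59.2
Step 2: Wing loading = 537.60 N/m^2

537.60


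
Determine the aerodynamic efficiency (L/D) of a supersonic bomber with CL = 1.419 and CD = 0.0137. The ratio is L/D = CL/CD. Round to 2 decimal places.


Step 1: L/D = CL / CD = 1.419 / 0.0137
Step 2: L/D = 103.58

103.58


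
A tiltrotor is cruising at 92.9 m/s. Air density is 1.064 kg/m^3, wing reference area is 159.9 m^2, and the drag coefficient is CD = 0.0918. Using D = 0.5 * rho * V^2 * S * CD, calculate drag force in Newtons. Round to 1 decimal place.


Step 1: Dynamic pressure q = 0.5 * 1.064 * 92.9^2 = 4591.3781 Pa
Step 2: Drag D = q * S * CD = 4591.3781 * 159.9 * 0.0918
Step 3: D = 67396.0 N

67396.0


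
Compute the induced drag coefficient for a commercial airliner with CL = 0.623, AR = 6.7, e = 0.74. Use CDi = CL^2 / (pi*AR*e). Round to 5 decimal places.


Step 1: CL^2 = 0.623^2 = 0.388129
Step 2: pi * AR * e = 3.14159 * 6.7 * 0.74 = 15.576016
Step 3: CDi = 0.388129 / 15.576016 = 0.02492

0.02492


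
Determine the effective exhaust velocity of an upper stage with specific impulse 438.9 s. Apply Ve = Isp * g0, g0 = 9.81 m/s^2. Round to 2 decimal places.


Step 1: Ve = Isp * g0 = 438.9 * 9.81
Step 2: Ve = 4305.61 m/s

4305.61


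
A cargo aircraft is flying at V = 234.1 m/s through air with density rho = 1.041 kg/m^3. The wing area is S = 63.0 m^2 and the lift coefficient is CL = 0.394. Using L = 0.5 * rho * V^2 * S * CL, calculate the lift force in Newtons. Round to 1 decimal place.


Step 1: Calculate dynamic pressure q = 0.5 * 1.041 * 234.1^2 = 0.5 * 1.041 * 54802.81 = 28524.8626 Pa
Step 2: Multiply by wing area and lift coefficient: L = 28524.8626 * 63.0 * 0.394
Step 3: L = 1797066.3441 * 0.394 = 708044.1 N

708044.1


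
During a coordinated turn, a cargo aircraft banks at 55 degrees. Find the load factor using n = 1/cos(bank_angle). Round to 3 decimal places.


Step 1: Convert 55 degrees to radians = 0.959931
Step 2: cos(55 deg) = 0.573576
Step 3: n = 1 / 0.573576 = 1.743

1.743


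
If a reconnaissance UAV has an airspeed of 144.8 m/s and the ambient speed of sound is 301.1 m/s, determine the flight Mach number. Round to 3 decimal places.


Step 1: M = V / a = 144.8 / 301.1
Step 2: M = 0.481

0.481


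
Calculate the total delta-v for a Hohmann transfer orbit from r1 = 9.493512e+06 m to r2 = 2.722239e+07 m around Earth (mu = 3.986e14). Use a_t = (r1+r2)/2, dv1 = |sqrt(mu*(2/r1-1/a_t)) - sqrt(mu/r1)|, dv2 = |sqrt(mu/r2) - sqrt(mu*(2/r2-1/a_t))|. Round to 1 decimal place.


Step 1: Transfer semi-major axis a_t = (9.493512e+06 + 2.722239e+07) / 2 = 1.835795e+07 m
Step 2: v1 (circular at r1) = sqrt(mu/r1) = 6479.7 m/s
Step 3: v_t1 = sqrt(mu*(2/r1 - 1/a_t)) = 7890.53 m/s
Step 4: dv1 = |7890.53 - 6479.7| = 1410.83 m/s
Step 5: v2 (circular at r2) = 3826.53 m/s, v_t2 = 2751.74 m/s
Step 6: dv2 = |3826.53 - 2751.74| = 1074.8 m/s
Step 7: Total delta-v = 1410.83 + 1074.8 = 2485.6 m/s

2485.6


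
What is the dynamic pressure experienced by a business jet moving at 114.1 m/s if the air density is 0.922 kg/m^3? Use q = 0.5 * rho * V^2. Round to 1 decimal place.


Step 1: V^2 = 114.1^2 = 13018.81
Step 2: q = 0.5 * 0.922 * 13018.81
Step 3: q = 6001.7 Pa

6001.7


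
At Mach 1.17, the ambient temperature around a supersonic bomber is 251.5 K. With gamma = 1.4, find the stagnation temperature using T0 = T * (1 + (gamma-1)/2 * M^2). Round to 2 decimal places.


Step 1: (gamma-1)/2 = 0.2
Step 2: M^2 = 1.3689
Step 3: 1 + 0.2 * 1.3689 = 1.27378
Step 4: T0 = 251.5 * 1.27378 = 320.36 K

320.36


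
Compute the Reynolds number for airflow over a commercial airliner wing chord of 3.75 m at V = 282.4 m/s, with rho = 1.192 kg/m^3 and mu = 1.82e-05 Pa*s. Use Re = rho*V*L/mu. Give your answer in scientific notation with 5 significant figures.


Step 1: Numerator = rho * V * L = 1.192 * 282.4 * 3.75 = 1262.328
Step 2: Re = 1262.328 / 1.82e-05
Step 3: Re = 6.9359e+07

6.9359e+07


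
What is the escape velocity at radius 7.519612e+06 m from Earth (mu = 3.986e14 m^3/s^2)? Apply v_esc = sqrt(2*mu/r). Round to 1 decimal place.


Step 1: 2*mu/r = 2 * 3.986e14 / 7.519612e+06 = 106016108.2779
Step 2: v_esc = sqrt(106016108.2779) = 10296.4 m/s

10296.4


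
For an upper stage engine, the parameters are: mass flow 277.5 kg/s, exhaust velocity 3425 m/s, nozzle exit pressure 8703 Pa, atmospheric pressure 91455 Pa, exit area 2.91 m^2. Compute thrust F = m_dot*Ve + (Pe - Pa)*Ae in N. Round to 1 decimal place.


Step 1: Momentum thrust = m_dot * Ve = 277.5 * 3425 = 950437.5 N
Step 2: Pressure thrust = (Pe - Pa) * Ae = (8703 - 91455) * 2.91 = -240808.32 N
Step 3: Total thrust F = 950437.5 + -240808.32 = 709629.2 N

709629.2


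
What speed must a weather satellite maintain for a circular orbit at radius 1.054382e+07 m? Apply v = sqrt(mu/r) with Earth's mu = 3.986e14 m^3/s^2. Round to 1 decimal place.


Step 1: mu / r = 3.986e14 / 1.054382e+07 = 37804135.5031
Step 2: v = sqrt(37804135.5031) = 6148.5 m/s

6148.5


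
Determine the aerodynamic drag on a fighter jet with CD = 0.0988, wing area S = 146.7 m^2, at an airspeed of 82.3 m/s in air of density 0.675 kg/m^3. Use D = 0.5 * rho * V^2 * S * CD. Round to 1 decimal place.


Step 1: Dynamic pressure q = 0.5 * 0.675 * 82.3^2 = 2285.9854 Pa
Step 2: Drag D = q * S * CD = 2285.9854 * 146.7 * 0.0988
Step 3: D = 33133.0 N

33133.0


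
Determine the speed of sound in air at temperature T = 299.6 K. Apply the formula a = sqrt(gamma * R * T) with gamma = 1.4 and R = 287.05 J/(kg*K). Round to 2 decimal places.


Step 1: gamma * R * T = 1.4 * 287.05 * 299.6 = 120400.252
Step 2: a = sqrt(120400.252) = 346.99 m/s

346.99


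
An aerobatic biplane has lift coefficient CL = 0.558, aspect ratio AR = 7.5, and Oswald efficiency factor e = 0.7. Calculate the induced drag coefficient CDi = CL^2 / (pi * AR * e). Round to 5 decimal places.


Step 1: CL^2 = 0.558^2 = 0.311364
Step 2: pi * AR * e = 3.14159 * 7.5 * 0.7 = 16.493361
Step 3: CDi = 0.311364 / 16.493361 = 0.01888

0.01888


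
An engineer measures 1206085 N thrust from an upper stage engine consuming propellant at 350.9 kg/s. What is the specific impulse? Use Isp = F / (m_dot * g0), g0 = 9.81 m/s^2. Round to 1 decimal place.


Step 1: m_dot * g0 = 350.9 * 9.81 = 3442.33
Step 2: Isp = 1206085 / 3442.33 = 350.4 s

350.4


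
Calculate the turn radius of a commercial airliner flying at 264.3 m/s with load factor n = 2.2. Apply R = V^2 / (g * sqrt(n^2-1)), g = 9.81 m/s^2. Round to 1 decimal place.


Step 1: V^2 = 264.3^2 = 69854.49
Step 2: n^2 - 1 = 2.2^2 - 1 = 3.84
Step 3: sqrt(3.84) = 1.959592
Step 4: R = 69854.49 / (9.81 * 1.959592) = 3633.8 m

3633.8


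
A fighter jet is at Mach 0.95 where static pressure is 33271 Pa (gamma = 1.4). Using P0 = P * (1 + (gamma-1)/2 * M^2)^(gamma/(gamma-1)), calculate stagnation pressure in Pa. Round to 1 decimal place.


Step 1: (gamma-1)/2 * M^2 = 0.2 * 0.9025 = 0.1805
Step 2: 1 + 0.1805 = 1.1805
Step 3: Exponent gamma/(gamma-1) = 3.5
Step 4: P0 = 33271 * 1.1805^3.5 = 59469.8 Pa

59469.8


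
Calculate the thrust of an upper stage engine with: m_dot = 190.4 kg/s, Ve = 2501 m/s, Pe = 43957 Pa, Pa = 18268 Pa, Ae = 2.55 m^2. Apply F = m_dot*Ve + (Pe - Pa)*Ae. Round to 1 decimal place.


Step 1: Momentum thrust = m_dot * Ve = 190.4 * 2501 = 476190.4 N
Step 2: Pressure thrust = (Pe - Pa) * Ae = (43957 - 18268) * 2.55 = 65506.95 N
Step 3: Total thrust F = 476190.4 + 65506.95 = 541697.4 N

541697.4


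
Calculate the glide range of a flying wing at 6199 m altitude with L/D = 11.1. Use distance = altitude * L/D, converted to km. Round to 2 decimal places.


Step 1: Glide distance = altitude * L/D = 6199 * 11.1 = 68808.9 m
Step 2: Convert to km: 68808.9 / 1000 = 68.81 km

68.81


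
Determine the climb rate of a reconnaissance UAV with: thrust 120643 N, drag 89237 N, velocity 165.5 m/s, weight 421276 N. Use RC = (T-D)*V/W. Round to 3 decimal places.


Step 1: Excess thrust = T - D = 120643 - 89237 = 31406 N
Step 2: Excess power = 31406 * 165.5 = 5197693.0 W
Step 3: RC = 5197693.0 / 421276 = 12.338 m/s

12.338


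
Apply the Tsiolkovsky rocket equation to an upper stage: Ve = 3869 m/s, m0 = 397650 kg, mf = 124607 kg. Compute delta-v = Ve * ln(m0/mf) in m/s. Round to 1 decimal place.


Step 1: Mass ratio m0/mf = 397650 / 124607 = 3.191233
Step 2: ln(3.191233) = 1.160407
Step 3: delta-v = 3869 * 1.160407 = 4489.6 m/s

4489.6


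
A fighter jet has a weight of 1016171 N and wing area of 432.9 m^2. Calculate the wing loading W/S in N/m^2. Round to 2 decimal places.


Step 1: Wing loading = W / S = 1016171 / 432.9
Step 2: Wing loading = 2347.36 N/m^2

2347.36


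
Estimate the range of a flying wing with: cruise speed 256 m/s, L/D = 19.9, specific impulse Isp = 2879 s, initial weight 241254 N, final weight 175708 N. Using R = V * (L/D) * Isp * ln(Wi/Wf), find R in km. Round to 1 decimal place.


Step 1: Coefficient = V * (L/D) * Isp = 256 * 19.9 * 2879 = 14666777.6 m
Step 2: Wi/Wf = 241254 / 175708 = 1.373039
Step 3: ln(1.373039) = 0.317027
Step 4: R = 14666777.6 * 0.317027 = 4649761.5 m = 4649.8 km

4649.8


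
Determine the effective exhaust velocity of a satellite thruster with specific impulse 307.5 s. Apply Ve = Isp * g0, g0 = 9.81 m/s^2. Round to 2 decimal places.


Step 1: Ve = Isp * g0 = 307.5 * 9.81
Step 2: Ve = 3016.58 m/s

3016.58


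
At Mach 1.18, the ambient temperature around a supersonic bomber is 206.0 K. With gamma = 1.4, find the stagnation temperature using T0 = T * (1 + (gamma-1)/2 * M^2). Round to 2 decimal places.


Step 1: (gamma-1)/2 = 0.2
Step 2: M^2 = 1.3924
Step 3: 1 + 0.2 * 1.3924 = 1.27848
Step 4: T0 = 206.0 * 1.27848 = 263.37 K

263.37


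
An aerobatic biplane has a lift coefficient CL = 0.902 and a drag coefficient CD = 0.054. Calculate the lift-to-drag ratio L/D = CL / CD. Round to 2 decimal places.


Step 1: L/D = CL / CD = 0.902 / 0.054
Step 2: L/D = 16.70

16.70


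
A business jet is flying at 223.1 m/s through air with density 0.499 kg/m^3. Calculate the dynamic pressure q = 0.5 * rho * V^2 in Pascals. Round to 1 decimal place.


Step 1: V^2 = 223.1^2 = 49773.61
Step 2: q = 0.5 * 0.499 * 49773.61
Step 3: q = 12418.5 Pa

12418.5


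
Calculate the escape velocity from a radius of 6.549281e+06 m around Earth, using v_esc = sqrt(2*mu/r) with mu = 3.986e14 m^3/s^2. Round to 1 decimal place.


Step 1: 2*mu/r = 2 * 3.986e14 / 6.549281e+06 = 121723285.3499
Step 2: v_esc = sqrt(121723285.3499) = 11032.8 m/s

11032.8


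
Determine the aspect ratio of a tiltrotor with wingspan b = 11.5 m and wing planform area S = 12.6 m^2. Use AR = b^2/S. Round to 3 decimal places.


Step 1: b^2 = 11.5^2 = 132.25
Step 2: AR = 132.25 / 12.6 = 10.496

10.496


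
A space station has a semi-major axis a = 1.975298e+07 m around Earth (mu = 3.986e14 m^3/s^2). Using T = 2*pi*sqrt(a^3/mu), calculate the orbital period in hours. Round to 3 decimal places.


Step 1: a^3 / mu = 7.707222e+21 / 3.986e14 = 1.933573e+07
Step 2: sqrt(1.933573e+07) = 4397.2412 s
Step 3: T = 2*pi * 4397.2412 = 27628.68 s
Step 4: T in hours = 27628.68 / 3600 = 7.675 hours

7.675


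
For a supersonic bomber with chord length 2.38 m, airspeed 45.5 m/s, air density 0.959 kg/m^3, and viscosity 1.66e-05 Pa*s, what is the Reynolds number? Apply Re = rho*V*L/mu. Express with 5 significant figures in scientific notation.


Step 1: Numerator = rho * V * L = 0.959 * 45.5 * 2.38 = 103.85011
Step 2: Re = 103.85011 / 1.66e-05
Step 3: Re = 6.2560e+06

6.2560e+06


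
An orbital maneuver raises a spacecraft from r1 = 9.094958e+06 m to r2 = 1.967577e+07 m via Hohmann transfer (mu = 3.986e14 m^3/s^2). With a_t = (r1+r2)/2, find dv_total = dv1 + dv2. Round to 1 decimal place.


Step 1: Transfer semi-major axis a_t = (9.094958e+06 + 1.967577e+07) / 2 = 1.438536e+07 m
Step 2: v1 (circular at r1) = sqrt(mu/r1) = 6620.16 m/s
Step 3: v_t1 = sqrt(mu*(2/r1 - 1/a_t)) = 7742.37 m/s
Step 4: dv1 = |7742.37 - 6620.16| = 1122.21 m/s
Step 5: v2 (circular at r2) = 4500.94 m/s, v_t2 = 3578.84 m/s
Step 6: dv2 = |4500.94 - 3578.84| = 922.09 m/s
Step 7: Total delta-v = 1122.21 + 922.09 = 2044.3 m/s

2044.3


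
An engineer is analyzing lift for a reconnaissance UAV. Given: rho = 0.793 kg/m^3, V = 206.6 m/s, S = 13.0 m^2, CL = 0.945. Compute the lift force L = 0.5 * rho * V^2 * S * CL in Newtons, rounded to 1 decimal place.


Step 1: Calculate dynamic pressure q = 0.5 * 0.793 * 206.6^2 = 0.5 * 0.793 * 42683.56 = 16924.0315 Pa
Step 2: Multiply by wing area and lift coefficient: L = 16924.0315 * 13.0 * 0.945
Step 3: L = 220012.41 * 0.945 = 207911.7 N

207911.7


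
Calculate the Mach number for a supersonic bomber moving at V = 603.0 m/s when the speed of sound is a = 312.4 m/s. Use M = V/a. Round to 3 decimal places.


Step 1: M = V / a = 603.0 / 312.4
Step 2: M = 1.930

1.930


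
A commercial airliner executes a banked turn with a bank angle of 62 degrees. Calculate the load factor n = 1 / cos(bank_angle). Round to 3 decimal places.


Step 1: Convert 62 degrees to radians = 1.082104
Step 2: cos(62 deg) = 0.469472
Step 3: n = 1 / 0.469472 = 2.130

2.130


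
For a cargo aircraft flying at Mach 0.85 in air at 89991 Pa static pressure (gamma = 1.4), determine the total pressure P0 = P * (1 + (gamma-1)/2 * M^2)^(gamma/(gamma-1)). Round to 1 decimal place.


Step 1: (gamma-1)/2 * M^2 = 0.2 * 0.7225 = 0.1445
Step 2: 1 + 0.1445 = 1.1445
Step 3: Exponent gamma/(gamma-1) = 3.5
Step 4: P0 = 89991 * 1.1445^3.5 = 144329.3 Pa

144329.3


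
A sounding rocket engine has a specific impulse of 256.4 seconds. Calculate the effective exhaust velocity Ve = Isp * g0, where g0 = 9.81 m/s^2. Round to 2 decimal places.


Step 1: Ve = Isp * g0 = 256.4 * 9.81
Step 2: Ve = 2515.28 m/s

2515.28


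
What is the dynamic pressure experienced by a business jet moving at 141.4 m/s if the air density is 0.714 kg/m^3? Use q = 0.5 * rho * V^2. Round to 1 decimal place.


Step 1: V^2 = 141.4^2 = 19993.96
Step 2: q = 0.5 * 0.714 * 19993.96
Step 3: q = 7137.8 Pa

7137.8


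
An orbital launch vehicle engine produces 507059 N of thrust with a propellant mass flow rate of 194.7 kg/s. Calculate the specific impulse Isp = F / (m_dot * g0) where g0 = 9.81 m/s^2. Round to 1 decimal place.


Step 1: m_dot * g0 = 194.7 * 9.81 = 1910.01
Step 2: Isp = 507059 / 1910.01 = 265.5 s

265.5


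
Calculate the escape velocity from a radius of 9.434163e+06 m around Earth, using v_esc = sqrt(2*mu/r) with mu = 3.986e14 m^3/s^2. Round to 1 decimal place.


Step 1: 2*mu/r = 2 * 3.986e14 / 9.434163e+06 = 84501401.9792
Step 2: v_esc = sqrt(84501401.9792) = 9192.5 m/s

9192.5


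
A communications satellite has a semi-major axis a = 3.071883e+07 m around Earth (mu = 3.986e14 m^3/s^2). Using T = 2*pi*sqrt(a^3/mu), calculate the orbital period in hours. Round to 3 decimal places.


Step 1: a^3 / mu = 2.898772e+22 / 3.986e14 = 7.272383e+07
Step 2: sqrt(7.272383e+07) = 8527.8266 s
Step 3: T = 2*pi * 8527.8266 = 53581.91 s
Step 4: T in hours = 53581.91 / 3600 = 14.884 hours

14.884


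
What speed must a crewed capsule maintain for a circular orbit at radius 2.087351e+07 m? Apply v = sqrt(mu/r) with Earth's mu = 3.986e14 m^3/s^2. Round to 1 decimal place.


Step 1: mu / r = 3.986e14 / 2.087351e+07 = 19095973.7965
Step 2: v = sqrt(19095973.7965) = 4369.9 m/s

4369.9


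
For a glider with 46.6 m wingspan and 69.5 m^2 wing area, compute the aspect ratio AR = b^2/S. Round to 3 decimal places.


Step 1: b^2 = 46.6^2 = 2171.56
Step 2: AR = 2171.56 / 69.5 = 31.245

31.245


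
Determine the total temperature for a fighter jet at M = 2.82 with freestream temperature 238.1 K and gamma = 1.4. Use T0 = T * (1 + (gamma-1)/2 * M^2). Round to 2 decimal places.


Step 1: (gamma-1)/2 = 0.2
Step 2: M^2 = 7.9524
Step 3: 1 + 0.2 * 7.9524 = 2.59048
Step 4: T0 = 238.1 * 2.59048 = 616.79 K

616.79


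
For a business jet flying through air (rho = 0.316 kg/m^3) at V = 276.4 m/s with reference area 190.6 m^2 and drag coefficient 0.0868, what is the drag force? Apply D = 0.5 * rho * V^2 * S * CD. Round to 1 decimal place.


Step 1: Dynamic pressure q = 0.5 * 0.316 * 276.4^2 = 12070.7197 Pa
Step 2: Drag D = q * S * CD = 12070.7197 * 190.6 * 0.0868
Step 3: D = 199699.0 N

199699.0


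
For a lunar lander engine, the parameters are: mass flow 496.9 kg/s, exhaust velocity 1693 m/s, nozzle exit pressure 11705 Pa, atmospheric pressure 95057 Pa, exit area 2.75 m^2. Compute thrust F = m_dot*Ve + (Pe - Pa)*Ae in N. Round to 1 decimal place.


Step 1: Momentum thrust = m_dot * Ve = 496.9 * 1693 = 841251.7 N
Step 2: Pressure thrust = (Pe - Pa) * Ae = (11705 - 95057) * 2.75 = -229218.00 N
Step 3: Total thrust F = 841251.7 + -229218.00 = 612033.7 N

612033.7


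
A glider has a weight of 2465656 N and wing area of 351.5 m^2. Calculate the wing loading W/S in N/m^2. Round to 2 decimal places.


Step 1: Wing loading = W / S = 2465656 / 351.5
Step 2: Wing loading = 7014.67 N/m^2

7014.67


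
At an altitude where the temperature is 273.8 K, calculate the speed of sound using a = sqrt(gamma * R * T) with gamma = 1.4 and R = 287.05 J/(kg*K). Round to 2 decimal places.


Step 1: gamma * R * T = 1.4 * 287.05 * 273.8 = 110032.006
Step 2: a = sqrt(110032.006) = 331.71 m/s

331.71


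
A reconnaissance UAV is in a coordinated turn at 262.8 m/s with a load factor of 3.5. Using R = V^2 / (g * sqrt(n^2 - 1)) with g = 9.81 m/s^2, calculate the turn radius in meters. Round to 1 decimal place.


Step 1: V^2 = 262.8^2 = 69063.84
Step 2: n^2 - 1 = 3.5^2 - 1 = 11.25
Step 3: sqrt(11.25) = 3.354102
Step 4: R = 69063.84 / (9.81 * 3.354102) = 2099.0 m

2099.0


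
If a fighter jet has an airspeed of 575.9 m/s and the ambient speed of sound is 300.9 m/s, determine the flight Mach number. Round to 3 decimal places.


Step 1: M = V / a = 575.9 / 300.9
Step 2: M = 1.914

1.914


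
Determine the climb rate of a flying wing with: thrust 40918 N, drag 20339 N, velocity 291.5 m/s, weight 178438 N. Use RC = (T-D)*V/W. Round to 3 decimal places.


Step 1: Excess thrust = T - D = 40918 - 20339 = 20579 N
Step 2: Excess power = 20579 * 291.5 = 5998778.5 W
Step 3: RC = 5998778.5 / 178438 = 33.618 m/s

33.618


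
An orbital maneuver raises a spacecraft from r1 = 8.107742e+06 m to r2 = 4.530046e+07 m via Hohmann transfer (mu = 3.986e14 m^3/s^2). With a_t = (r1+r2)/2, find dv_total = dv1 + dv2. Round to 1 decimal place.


Step 1: Transfer semi-major axis a_t = (8.107742e+06 + 4.530046e+07) / 2 = 2.670410e+07 m
Step 2: v1 (circular at r1) = sqrt(mu/r1) = 7011.63 m/s
Step 3: v_t1 = sqrt(mu*(2/r1 - 1/a_t)) = 9132.32 m/s
Step 4: dv1 = |9132.32 - 7011.63| = 2120.69 m/s
Step 5: v2 (circular at r2) = 2966.32 m/s, v_t2 = 1634.48 m/s
Step 6: dv2 = |2966.32 - 1634.48| = 1331.84 m/s
Step 7: Total delta-v = 2120.69 + 1331.84 = 3452.5 m/s

3452.5


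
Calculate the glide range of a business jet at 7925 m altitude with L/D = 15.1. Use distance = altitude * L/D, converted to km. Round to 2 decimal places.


Step 1: Glide distance = altitude * L/D = 7925 * 15.1 = 119667.5 m
Step 2: Convert to km: 119667.5 / 1000 = 119.67 km

119.67


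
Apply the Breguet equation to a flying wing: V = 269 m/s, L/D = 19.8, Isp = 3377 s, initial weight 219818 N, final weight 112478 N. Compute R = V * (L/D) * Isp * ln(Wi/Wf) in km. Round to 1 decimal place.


Step 1: Coefficient = V * (L/D) * Isp = 269 * 19.8 * 3377 = 17986577.4 m
Step 2: Wi/Wf = 219818 / 112478 = 1.95432
Step 3: ln(1.95432) = 0.670042
Step 4: R = 17986577.4 * 0.670042 = 12051767.4 m = 12051.8 km

12051.8


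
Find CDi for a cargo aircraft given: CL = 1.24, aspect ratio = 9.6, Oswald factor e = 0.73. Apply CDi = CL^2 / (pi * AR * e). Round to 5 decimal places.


Step 1: CL^2 = 1.24^2 = 1.5376
Step 2: pi * AR * e = 3.14159 * 9.6 * 0.73 = 22.016281
Step 3: CDi = 1.5376 / 22.016281 = 0.06984

0.06984


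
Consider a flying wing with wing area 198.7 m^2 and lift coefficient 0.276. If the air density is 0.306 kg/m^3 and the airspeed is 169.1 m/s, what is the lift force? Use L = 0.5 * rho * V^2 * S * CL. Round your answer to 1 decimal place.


Step 1: Calculate dynamic pressure q = 0.5 * 0.306 * 169.1^2 = 0.5 * 0.306 * 28594.81 = 4375.0059 Pa
Step 2: Multiply by wing area and lift coefficient: L = 4375.0059 * 198.7 * 0.276
Step 3: L = 869313.6783 * 0.276 = 239930.6 N

239930.6


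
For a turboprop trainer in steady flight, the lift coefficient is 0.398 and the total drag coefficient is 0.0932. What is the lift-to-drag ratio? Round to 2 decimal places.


Step 1: L/D = CL / CD = 0.398 / 0.0932
Step 2: L/D = 4.27

4.27


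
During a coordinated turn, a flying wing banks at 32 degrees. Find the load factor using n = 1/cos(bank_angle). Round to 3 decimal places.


Step 1: Convert 32 degrees to radians = 0.558505
Step 2: cos(32 deg) = 0.848048
Step 3: n = 1 / 0.848048 = 1.179

1.179


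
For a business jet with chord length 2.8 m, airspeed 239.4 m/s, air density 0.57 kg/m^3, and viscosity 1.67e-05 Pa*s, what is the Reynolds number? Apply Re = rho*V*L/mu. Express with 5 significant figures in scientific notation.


Step 1: Numerator = rho * V * L = 0.57 * 239.4 * 2.8 = 382.0824
Step 2: Re = 382.0824 / 1.67e-05
Step 3: Re = 2.2879e+07

2.2879e+07


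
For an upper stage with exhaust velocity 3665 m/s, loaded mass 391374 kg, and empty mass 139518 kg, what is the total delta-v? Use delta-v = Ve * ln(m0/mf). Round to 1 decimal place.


Step 1: Mass ratio m0/mf = 391374 / 139518 = 2.805186
Step 2: ln(2.805186) = 1.03147
Step 3: delta-v = 3665 * 1.03147 = 3780.3 m/s

3780.3


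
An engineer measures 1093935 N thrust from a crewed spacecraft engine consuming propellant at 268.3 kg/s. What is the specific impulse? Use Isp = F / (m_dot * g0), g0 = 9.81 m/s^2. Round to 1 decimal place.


Step 1: m_dot * g0 = 268.3 * 9.81 = 2632.02
Step 2: Isp = 1093935 / 2632.02 = 415.6 s

415.6


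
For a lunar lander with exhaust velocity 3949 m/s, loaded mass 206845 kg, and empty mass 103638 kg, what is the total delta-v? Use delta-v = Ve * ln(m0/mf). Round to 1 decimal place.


Step 1: Mass ratio m0/mf = 206845 / 103638 = 1.995841
Step 2: ln(1.995841) = 0.691066
Step 3: delta-v = 3949 * 0.691066 = 2729.0 m/s

2729.0


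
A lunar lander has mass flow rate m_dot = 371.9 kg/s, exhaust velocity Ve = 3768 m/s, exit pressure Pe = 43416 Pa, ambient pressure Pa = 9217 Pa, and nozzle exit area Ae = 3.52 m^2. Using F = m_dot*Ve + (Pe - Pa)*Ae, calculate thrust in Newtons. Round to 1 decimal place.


Step 1: Momentum thrust = m_dot * Ve = 371.9 * 3768 = 1401319.2 N
Step 2: Pressure thrust = (Pe - Pa) * Ae = (43416 - 9217) * 3.52 = 120380.48 N
Step 3: Total thrust F = 1401319.2 + 120380.48 = 1521699.7 N

1521699.7


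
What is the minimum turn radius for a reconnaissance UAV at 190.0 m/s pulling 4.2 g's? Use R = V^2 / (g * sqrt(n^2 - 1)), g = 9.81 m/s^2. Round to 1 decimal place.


Step 1: V^2 = 190.0^2 = 36100.0
Step 2: n^2 - 1 = 4.2^2 - 1 = 16.64
Step 3: sqrt(16.64) = 4.079216
Step 4: R = 36100.0 / (9.81 * 4.079216) = 902.1 m

902.1


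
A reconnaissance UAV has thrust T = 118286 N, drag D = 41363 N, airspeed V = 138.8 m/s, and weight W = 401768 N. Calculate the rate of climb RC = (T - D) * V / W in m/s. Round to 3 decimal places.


Step 1: Excess thrust = T - D = 118286 - 41363 = 76923 N
Step 2: Excess power = 76923 * 138.8 = 10676912.4 W
Step 3: RC = 10676912.4 / 401768 = 26.575 m/s

26.575


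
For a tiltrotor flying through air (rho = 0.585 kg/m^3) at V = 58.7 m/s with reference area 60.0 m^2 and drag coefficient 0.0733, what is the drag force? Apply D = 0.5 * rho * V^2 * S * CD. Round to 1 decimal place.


Step 1: Dynamic pressure q = 0.5 * 0.585 * 58.7^2 = 1007.8643 Pa
Step 2: Drag D = q * S * CD = 1007.8643 * 60.0 * 0.0733
Step 3: D = 4432.6 N

4432.6


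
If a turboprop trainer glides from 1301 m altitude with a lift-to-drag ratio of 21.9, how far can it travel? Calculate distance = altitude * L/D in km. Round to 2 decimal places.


Step 1: Glide distance = altitude * L/D = 1301 * 21.9 = 28491.9 m
Step 2: Convert to km: 28491.9 / 1000 = 28.49 km

28.49


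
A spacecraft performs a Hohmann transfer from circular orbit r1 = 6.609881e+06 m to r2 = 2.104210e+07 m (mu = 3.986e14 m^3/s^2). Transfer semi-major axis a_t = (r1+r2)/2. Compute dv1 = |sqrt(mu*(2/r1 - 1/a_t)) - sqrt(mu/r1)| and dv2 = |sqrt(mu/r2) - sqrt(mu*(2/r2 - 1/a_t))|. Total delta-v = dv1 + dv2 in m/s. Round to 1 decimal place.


Step 1: Transfer semi-major axis a_t = (6.609881e+06 + 2.104210e+07) / 2 = 1.382599e+07 m
Step 2: v1 (circular at r1) = sqrt(mu/r1) = 7765.54 m/s
Step 3: v_t1 = sqrt(mu*(2/r1 - 1/a_t)) = 9580.06 m/s
Step 4: dv1 = |9580.06 - 7765.54| = 1814.52 m/s
Step 5: v2 (circular at r2) = 4352.35 m/s, v_t2 = 3009.35 m/s
Step 6: dv2 = |4352.35 - 3009.35| = 1343.0 m/s
Step 7: Total delta-v = 1814.52 + 1343.0 = 3157.5 m/s

3157.5
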